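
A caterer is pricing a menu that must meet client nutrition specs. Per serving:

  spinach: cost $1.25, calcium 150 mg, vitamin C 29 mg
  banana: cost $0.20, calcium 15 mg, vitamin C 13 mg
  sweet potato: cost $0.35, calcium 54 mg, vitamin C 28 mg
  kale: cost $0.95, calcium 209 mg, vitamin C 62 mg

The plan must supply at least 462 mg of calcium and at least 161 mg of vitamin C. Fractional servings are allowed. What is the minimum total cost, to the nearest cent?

$2.31

Minimising a linear cost over {calcium ≥ 462, vitamin C ≥ 161, servings ≥ 0} — the optimum is at a vertex, using one or two foods.
spinach only: max(462/150, 161/29) = 5.552 servings → $6.94.
banana only: max(462/15, 161/13) = 30.8 servings → $6.16.
sweet potato only: max(462/54, 161/28) = 8.556 servings → $2.99.
kale only: max(462/209, 161/62) = 2.597 servings → $2.47.
spinach + banana with both tight: 2.37 servings and 7.097 servings → $4.38.
spinach + sweet potato with both tight: 1.61 servings and 4.082 servings → $3.44.
spinach + kale with both targets exact would need a negative amount; discard.
banana + sweet potato: the both-tight solution has a negative serving — not a feasible corner.
banana + kale with both tight: 2.801 servings and 2.01 servings → $2.47.
sweet potato + kale with both tight: 1.999 servings and 1.694 servings → $2.31.
So the least-cost plan costs $2.31.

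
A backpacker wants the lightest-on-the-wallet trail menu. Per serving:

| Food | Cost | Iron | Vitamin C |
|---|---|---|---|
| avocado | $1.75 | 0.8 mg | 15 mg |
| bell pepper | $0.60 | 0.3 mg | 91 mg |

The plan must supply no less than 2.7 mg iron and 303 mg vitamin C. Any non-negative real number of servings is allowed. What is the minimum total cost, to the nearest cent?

$5.40

A basic optimal solution has at most two foods positive. Try each food alone and each pair with both targets met exactly.
avocado only: max(2.7/0.8, 303/15) = 20.2 servings → $35.35.
bell pepper only: max(2.7/0.3, 303/91) = 9 servings → $5.40.
avocado + bell pepper with both tight: 2.266 servings and 2.956 servings → $5.74.
Cheapest feasible corner: $5.40.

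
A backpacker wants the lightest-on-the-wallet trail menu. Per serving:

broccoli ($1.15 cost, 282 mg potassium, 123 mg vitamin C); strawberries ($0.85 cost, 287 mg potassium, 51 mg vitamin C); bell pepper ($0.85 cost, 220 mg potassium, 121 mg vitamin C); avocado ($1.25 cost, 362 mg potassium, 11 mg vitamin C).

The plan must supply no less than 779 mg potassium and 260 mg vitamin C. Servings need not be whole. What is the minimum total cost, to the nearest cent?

$2.60

Compare the cost at each extreme point of the feasible region.
broccoli only: max(779/282, 260/123) = 2.762 servings → $3.18.
strawberries only: max(779/287, 260/51) = 5.098 servings → $4.33.
bell pepper only: max(779/220, 260/121) = 3.541 servings → $3.01.
avocado only: max(779/362, 260/11) = 23.64 servings → $29.55.
broccoli + strawberries with both tight: 1.668 servings and 1.075 servings → $2.83.
broccoli + bell pepper: the both-tight solution has a negative serving — not a feasible corner.
broccoli + avocado with both tight: 2.065 servings and 0.5431 servings → $3.05.
strawberries + bell pepper with both tight: 1.577 servings and 1.484 servings → $2.60.
strawberries + avocado: intersection lies outside the first quadrant.
bell pepper + avocado with both tight: 2.067 servings and 0.8955 servings → $2.88.
So the least-cost plan costs $2.60.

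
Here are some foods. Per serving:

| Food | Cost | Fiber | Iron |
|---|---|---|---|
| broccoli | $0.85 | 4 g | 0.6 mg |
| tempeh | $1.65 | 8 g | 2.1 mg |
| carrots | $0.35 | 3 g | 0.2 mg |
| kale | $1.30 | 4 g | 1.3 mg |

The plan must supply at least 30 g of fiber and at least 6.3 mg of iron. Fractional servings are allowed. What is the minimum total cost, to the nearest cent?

broccoli only: max(30/4, 6.3/0.6) = 10.5 servings → $8.93.
tempeh only: max(30/8, 6.3/2.1) = 3.75 servings → $6.19.
carrots only: max(30/3, 6.3/0.2) = 31.5 servings → $11.03.
kale only: max(30/4, 6.3/1.3) = 7.5 servings → $9.75.
broccoli + tempeh with both tight: 3.5 servings and 2 servings → $6.28.
broccoli + carrots with both targets exact would need a negative amount; discard.
broccoli + kale with both tight: 4.929 servings and 2.571 servings → $7.53.
tempeh + carrots with both tight: 2.745 servings and 2.681 servings → $5.47.
tempeh + kale: the both-tight solution has a negative serving — not a feasible corner.
carrots + kale with both tight: 4.452 servings and 4.161 servings → $6.97.
So the least-cost plan costs $5.47.

$5.47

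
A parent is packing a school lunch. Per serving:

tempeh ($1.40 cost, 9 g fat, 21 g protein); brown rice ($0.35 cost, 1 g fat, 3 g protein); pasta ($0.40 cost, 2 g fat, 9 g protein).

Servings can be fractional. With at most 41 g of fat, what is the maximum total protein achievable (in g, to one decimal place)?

184.5 g

Protein per g fat: pasta 4.5, brown rice 3, tempeh 2.333.
With no serving limits, spend the whole fat allowance on pasta: 41 g / 2 g × 9 g = 184.5 g.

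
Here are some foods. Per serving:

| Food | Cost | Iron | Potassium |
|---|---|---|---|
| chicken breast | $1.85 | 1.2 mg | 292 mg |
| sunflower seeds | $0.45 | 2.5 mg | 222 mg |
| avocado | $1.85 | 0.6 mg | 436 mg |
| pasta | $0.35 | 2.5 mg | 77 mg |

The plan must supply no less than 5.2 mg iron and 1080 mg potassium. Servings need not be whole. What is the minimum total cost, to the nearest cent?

$2.19

The cheapest plan sits at a corner of the feasible region — with two constraints it uses at most two foods.
chicken breast only: max(5.2/1.2, 1080/292) = 4.333 servings → $8.02.
sunflower seeds only: max(5.2/2.5, 1080/222) = 4.865 servings → $2.19.
avocado only: max(5.2/0.6, 1080/436) = 8.667 servings → $16.03.
pasta only: max(5.2/2.5, 1080/77) = 14.03 servings → $4.91.
chicken breast + sunflower seeds with both tight: 3.334 servings and 0.4797 servings → $6.38.
chicken breast + avocado: the both-tight solution has a negative serving — not a feasible corner.
chicken breast + pasta with both tight: 3.607 servings and 0.3488 servings → $6.79.
sunflower seeds + avocado with both tight: 1.692 servings and 1.615 servings → $3.75.
sunflower seeds + pasta with both targets exact would need a negative amount; discard.
avocado + pasta with both tight: 2.203 servings and 1.551 servings → $4.62.
So the least-cost plan costs $2.19.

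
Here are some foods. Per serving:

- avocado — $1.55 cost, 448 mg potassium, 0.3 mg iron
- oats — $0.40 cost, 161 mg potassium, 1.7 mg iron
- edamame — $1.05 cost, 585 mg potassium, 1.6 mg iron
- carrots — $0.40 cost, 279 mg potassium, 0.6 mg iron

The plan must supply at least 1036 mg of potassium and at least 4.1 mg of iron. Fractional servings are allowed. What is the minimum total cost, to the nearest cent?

With two linear requirements the optimum uses one or two foods; enumerate the corners.
avocado only: max(1036/448, 4.1/0.3) = 13.67 servings → $21.18.
oats only: max(1036/161, 4.1/1.7) = 6.435 servings → $2.57.
edamame only: max(1036/585, 4.1/1.6) = 2.562 servings → $2.69.
carrots only: max(1036/279, 4.1/0.6) = 6.833 servings → $2.73.
avocado + oats with both tight: 1.544 servings and 2.139 servings → $3.25.
avocado + edamame: the both-tight solution has a negative serving — not a feasible corner.
avocado + carrots with both targets exact would need a negative amount; discard.
oats + edamame with both tight: 1.005 servings and 1.494 servings → $1.97.
oats + carrots with both tight: 1.383 servings and 2.915 servings → $1.72.
edamame + carrots: intersection lies outside the first quadrant.
The minimum over all feasible corners is $1.72.

$1.72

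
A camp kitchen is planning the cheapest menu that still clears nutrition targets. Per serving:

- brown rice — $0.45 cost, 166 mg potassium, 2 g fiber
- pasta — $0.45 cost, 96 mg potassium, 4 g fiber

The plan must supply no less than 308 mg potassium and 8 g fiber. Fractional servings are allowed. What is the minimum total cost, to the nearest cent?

$1.12

Two binding constraints pin down two serving amounts, so the optimal mix uses at most two foods. The candidates are each food alone (scaled to the tighter of potassium/fiber) and each pair with both constraints tight.
brown rice only: max(308/166, 8/2) = 4 servings → $1.80.
pasta only: max(308/96, 8/4) = 3.208 servings → $1.44.
brown rice + pasta with both tight: 0.9831 servings and 1.508 servings → $1.12.
Cheapest feasible corner: $1.12.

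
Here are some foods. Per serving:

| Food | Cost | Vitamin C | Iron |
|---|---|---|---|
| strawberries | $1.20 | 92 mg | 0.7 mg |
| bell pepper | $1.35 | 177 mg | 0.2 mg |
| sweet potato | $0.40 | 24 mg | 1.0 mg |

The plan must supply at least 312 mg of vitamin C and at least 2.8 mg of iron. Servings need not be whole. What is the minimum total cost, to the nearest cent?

$2.93

For a min-cost LP with two ≥-constraints, a basic feasible solution has at most two positive variables.
strawberries only: max(312/92, 2.8/0.7) = 4 servings → $4.80.
bell pepper only: max(312/177, 2.8/0.2) = 14 servings → $18.90.
sweet potato only: max(312/24, 2.8/1.0) = 13 servings → $5.20.
strawberries + bell pepper: intersection lies outside the first quadrant.
strawberries + sweet potato with both tight: 3.255 servings and 0.5213 servings → $4.11.
bell pepper + sweet potato with both tight: 1.422 servings and 2.516 servings → $2.93.
So the least-cost plan costs $2.93.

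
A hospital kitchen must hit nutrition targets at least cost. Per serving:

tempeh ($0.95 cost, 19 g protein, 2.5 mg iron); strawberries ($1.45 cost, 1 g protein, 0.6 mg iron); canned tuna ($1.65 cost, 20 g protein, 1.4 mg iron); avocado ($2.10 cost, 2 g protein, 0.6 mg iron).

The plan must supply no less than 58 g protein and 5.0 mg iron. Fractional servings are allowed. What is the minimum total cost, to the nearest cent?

The cheapest plan sits at a corner of the feasible region — with two constraints it uses at most two foods.
tempeh only: max(58/19, 5.0/2.5) = 3.053 servings → $2.90.
strawberries only: max(58/1, 5.0/0.6) = 58 servings → $84.10.
canned tuna only: max(58/20, 5.0/1.4) = 3.571 servings → $5.89.
avocado only: max(58/2, 5.0/0.6) = 29 servings → $60.90.
tempeh + strawberries: the both-tight solution has a negative serving — not a feasible corner.
tempeh + canned tuna with both tight: 0.8034 servings and 2.137 servings → $4.29.
tempeh + avocado: the both-tight solution has a negative serving — not a feasible corner.
strawberries + canned tuna with both tight: 1.774 servings and 2.811 servings → $7.21.
strawberries + avocado: intersection lies outside the first quadrant.
canned tuna + avocado with both tight: 2.696 servings and 2.043 servings → $8.74.
Cheapest feasible corner: $2.90.

$2.90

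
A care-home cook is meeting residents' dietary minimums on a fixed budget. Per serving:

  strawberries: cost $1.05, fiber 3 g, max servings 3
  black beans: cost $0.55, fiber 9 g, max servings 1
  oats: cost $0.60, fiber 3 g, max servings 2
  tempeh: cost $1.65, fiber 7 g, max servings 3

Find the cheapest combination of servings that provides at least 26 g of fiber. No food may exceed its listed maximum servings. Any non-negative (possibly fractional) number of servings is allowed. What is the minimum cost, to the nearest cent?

$4.34

Cost per g of fiber: black beans $0.0611, oats $0.2000, tempeh $0.2357, strawberries $0.3500.
Take 1 serving of black beans: +9.0 g fiber for $0.55 (total $0.55, still need 17.0 g).
Take 2 servings of oats: +6.0 g fiber for $1.20 (total $1.75, still need 11.0 g).
Take 1.571 servings of tempeh: +11.0 g fiber for $2.59 (total $4.34, still need 0.0 g).
Greedy by cheapest-per-g is optimal for a single linear constraint, so the minimum cost is $4.34.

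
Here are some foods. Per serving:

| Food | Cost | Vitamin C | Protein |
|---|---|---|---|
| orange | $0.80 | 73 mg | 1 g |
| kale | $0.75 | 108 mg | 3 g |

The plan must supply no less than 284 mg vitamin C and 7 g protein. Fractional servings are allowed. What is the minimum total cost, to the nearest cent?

$1.97

Check every corner: each single food scaled to meet both minima, and each pair solved so both constraints bind.
orange only: max(284/73, 7/1) = 7 servings → $5.60.
kale only: max(284/108, 7/3) = 2.63 servings → $1.97.
orange + kale with both tight: 0.8649 servings and 2.045 servings → $2.23.
The minimum over all feasible corners is $1.97.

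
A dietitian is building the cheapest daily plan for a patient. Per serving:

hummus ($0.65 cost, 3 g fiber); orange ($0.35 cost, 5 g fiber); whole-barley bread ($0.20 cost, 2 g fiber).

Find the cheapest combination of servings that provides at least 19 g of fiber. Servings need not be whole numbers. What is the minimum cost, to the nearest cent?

Cost per g of fiber: orange $0.0700, whole-barley bread $0.1000, hummus $0.2167.
With no serving limits, use only orange: 19 g / 5 g = 3.8 servings × $0.35 = $1.33.

$1.33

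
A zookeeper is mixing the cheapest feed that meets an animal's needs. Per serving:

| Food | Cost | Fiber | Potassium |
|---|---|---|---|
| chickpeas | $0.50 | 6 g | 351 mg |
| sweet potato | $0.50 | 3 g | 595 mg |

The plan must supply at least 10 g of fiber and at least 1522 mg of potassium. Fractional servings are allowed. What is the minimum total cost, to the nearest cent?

For a min-cost LP with two ≥-constraints, a basic feasible solution has at most two positive variables.
chickpeas only: max(10/6, 1522/351) = 4.336 servings → $2.17.
sweet potato only: max(10/3, 1522/595) = 3.333 servings → $1.67.
chickpeas + sweet potato with both tight: 0.5499 servings and 2.234 servings → $1.39.
Cheapest feasible corner: $1.39.

$1.39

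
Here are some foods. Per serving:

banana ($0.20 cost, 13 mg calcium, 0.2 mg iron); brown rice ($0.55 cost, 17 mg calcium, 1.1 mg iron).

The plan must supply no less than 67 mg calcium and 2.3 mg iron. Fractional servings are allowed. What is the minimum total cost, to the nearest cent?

$1.47

The cheapest plan sits at a corner of the feasible region — with two constraints it uses at most two foods.
banana only: max(67/13, 2.3/0.2) = 11.5 servings → $2.30.
brown rice only: max(67/17, 2.3/1.1) = 3.941 servings → $2.17.
banana + brown rice with both tight: 3.174 servings and 1.514 servings → $1.47.
Cheapest feasible corner: $1.47.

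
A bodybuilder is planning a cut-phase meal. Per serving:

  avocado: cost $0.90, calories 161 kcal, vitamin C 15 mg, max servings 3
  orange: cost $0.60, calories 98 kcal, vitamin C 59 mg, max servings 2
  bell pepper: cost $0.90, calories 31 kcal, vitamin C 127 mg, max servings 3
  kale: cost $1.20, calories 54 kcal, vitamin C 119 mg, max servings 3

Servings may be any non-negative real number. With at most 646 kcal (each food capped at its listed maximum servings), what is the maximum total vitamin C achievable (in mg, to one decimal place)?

874.2 mg

Vitamin C per kcal: bell pepper 4.097, kale 2.204, orange 0.602, avocado 0.09317.
Take 3 servings of bell pepper: uses 93 kcal, +381.0 mg vitamin C (running total 381.0 mg).
Take 3 servings of kale: uses 162 kcal, +357.0 mg vitamin C (running total 738.0 mg).
Take 2 servings of orange: uses 196 kcal, +118.0 mg vitamin C (running total 856.0 mg).
Take 1.211 servings of avocado: uses 195 kcal, +18.2 mg vitamin C (running total 874.2 mg).
Greedy by best ratio exhausts the calories allowance optimally: 874.2 mg.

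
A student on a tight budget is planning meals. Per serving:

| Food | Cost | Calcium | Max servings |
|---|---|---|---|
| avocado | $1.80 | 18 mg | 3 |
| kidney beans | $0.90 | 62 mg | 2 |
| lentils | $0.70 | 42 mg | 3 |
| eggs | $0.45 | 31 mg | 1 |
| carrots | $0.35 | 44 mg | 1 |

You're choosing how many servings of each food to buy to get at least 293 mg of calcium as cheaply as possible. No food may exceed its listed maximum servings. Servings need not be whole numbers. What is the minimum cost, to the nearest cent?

$4.17

Cost per mg of calcium: carrots $0.0080, kidney beans $0.0145, eggs $0.0145, lentils $0.0167, avocado $0.1000.
Take 1 serving of carrots: +44.0 mg calcium for $0.35 (total $0.35, still need 249.0 mg).
Take 2 servings of kidney beans: +124.0 mg calcium for $1.80 (total $2.15, still need 125.0 mg).
Take 1 serving of eggs: +31.0 mg calcium for $0.45 (total $2.60, still need 94.0 mg).
Take 2.238 servings of lentils: +94.0 mg calcium for $1.57 (total $4.17, still need 0.0 mg).
Greedy by cheapest-per-mg is optimal for a single linear constraint, so the minimum cost is $4.17.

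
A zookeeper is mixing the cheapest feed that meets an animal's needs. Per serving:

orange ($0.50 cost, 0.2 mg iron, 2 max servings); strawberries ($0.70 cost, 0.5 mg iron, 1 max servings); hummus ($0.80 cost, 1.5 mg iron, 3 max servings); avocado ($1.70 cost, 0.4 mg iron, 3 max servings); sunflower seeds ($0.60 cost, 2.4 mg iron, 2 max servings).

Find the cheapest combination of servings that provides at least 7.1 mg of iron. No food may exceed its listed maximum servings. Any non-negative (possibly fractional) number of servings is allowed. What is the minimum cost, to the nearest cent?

$2.43

Cost per mg of iron: sunflower seeds $0.2500, hummus $0.5333, strawberries $1.4000, orange $2.5000, avocado $4.2500.
Take 2 servings of sunflower seeds: +4.8 mg iron for $1.20 (total $1.20, still need 2.3 mg).
Take 1.533 servings of hummus: +2.3 mg iron for $1.23 (total $2.43, still need 0.0 mg).
Greedy by cheapest-per-mg is optimal for a single linear constraint, so the minimum cost is $2.43.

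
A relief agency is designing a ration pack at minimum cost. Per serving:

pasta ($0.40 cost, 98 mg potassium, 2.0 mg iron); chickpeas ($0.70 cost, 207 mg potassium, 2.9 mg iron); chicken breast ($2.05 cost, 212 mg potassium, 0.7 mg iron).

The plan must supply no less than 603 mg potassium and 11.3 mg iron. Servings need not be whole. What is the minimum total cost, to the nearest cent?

pasta only: max(603/98, 11.3/2.0) = 6.153 servings → $2.46.
chickpeas only: max(603/207, 11.3/2.9) = 3.897 servings → $2.73.
chicken breast only: max(603/212, 11.3/0.7) = 16.14 servings → $33.09.
pasta + chickpeas with both tight: 4.549 servings and 0.7596 servings → $2.35.
pasta + chicken breast with both tight: 5.553 servings and 0.2774 servings → $2.79.
chickpeas + chicken breast: the both-tight solution has a negative serving — not a feasible corner.
So the least-cost plan costs $2.35.

$2.35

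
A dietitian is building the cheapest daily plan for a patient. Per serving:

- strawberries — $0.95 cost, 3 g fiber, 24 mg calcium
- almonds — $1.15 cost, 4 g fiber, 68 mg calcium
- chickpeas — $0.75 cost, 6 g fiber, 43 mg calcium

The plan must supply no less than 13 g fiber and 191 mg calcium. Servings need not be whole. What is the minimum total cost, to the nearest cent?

$3.24

With two linear requirements the optimum uses one or two foods; enumerate the corners.
strawberries only: max(13/3, 191/24) = 7.958 servings → $7.56.
almonds only: max(13/4, 191/68) = 3.25 servings → $3.74.
chickpeas only: max(13/6, 191/43) = 4.442 servings → $3.33.
strawberries + almonds with both tight: 1.111 servings and 2.417 servings → $3.83.
strawberries + chickpeas: the both-tight solution has a negative serving — not a feasible corner.
almonds + chickpeas with both tight: 2.487 servings and 0.5085 servings → $3.24.
The minimum over all feasible corners is $3.24.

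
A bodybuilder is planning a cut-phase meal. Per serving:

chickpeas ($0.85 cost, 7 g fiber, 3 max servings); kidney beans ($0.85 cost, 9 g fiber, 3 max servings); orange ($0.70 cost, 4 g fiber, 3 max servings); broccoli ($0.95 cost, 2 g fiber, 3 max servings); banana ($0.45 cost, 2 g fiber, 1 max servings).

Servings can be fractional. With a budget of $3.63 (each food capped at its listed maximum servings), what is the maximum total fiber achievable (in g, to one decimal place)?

Fiber per dollar: kidney beans 10.59, chickpeas 8.235, orange 5.714, banana 4.444, broccoli 2.105.
Take 3 servings of kidney beans: spends $2.55, +27.0 g fiber (running total 27.0 g).
Take 1.271 servings of chickpeas: spends $1.08, +8.9 g fiber (running total 35.9 g).
Greedy by best ratio exhausts the cost allowance optimally: 35.9 g.

35.9 g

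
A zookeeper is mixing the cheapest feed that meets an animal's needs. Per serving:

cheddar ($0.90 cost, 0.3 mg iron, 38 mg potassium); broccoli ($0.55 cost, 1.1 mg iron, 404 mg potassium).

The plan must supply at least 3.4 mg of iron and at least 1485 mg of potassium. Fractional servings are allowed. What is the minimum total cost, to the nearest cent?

This is a tiny linear program; its minimum lies at a vertex of the feasible set. List the vertices and price them.
cheddar only: max(3.4/0.3, 1485/38) = 39.08 servings → $35.17.
broccoli only: max(3.4/1.1, 1485/404) = 3.676 servings → $2.02.
cheddar + broccoli: the both-tight solution has a negative serving — not a feasible corner.
Cheapest feasible corner: $2.02.

$2.02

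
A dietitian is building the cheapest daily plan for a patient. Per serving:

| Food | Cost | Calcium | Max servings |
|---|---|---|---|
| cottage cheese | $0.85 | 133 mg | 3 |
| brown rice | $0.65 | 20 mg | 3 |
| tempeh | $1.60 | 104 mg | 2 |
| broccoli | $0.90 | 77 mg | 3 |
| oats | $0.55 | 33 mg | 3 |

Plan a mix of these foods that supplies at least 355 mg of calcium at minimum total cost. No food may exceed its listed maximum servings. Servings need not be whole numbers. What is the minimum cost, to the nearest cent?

$2.27

Cost per mg of calcium: cottage cheese $0.0064, broccoli $0.0117, tempeh $0.0154, oats $0.0167, brown rice $0.0325.
Take 2.669 servings of cottage cheese: +355.0 mg calcium for $2.27 (total $2.27, still need 0.0 mg).
Filling from the cheapest source first is optimal under one linear minimum: $2.27.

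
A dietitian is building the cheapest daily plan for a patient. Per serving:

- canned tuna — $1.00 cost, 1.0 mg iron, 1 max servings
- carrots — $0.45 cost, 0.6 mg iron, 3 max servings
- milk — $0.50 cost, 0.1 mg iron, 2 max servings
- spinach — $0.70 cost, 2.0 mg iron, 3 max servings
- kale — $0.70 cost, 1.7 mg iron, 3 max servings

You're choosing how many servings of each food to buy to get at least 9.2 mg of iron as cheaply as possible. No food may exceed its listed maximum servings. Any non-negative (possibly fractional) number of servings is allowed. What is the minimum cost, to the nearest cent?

Cost per mg of iron: spinach $0.3500, kale $0.4118, carrots $0.7500, canned tuna $1.0000, milk $5.0000.
Take 3 servings of spinach: +6.0 mg iron for $2.10 (total $2.10, still need 3.2 mg).
Take 1.882 servings of kale: +3.2 mg iron for $1.32 (total $3.42, still need 0.0 mg).
Greedy by cheapest-per-mg is optimal for a single linear constraint, so the minimum cost is $3.42.

$3.42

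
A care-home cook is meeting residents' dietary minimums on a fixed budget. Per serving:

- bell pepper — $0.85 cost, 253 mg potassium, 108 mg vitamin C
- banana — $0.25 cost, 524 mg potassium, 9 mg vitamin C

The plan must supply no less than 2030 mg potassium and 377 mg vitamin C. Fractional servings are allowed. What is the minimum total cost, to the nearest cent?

Two binding constraints pin down two serving amounts, so the optimal mix uses at most two foods. The candidates are each food alone (scaled to the tighter of potassium/vitamin C) and each pair with both constraints tight.
bell pepper only: max(2030/253, 377/108) = 8.024 servings → $6.82.
banana only: max(2030/524, 377/9) = 41.89 servings → $10.47.
bell pepper + banana with both tight: 3.301 servings and 2.28 servings → $3.38.
So the least-cost plan costs $3.38.

$3.38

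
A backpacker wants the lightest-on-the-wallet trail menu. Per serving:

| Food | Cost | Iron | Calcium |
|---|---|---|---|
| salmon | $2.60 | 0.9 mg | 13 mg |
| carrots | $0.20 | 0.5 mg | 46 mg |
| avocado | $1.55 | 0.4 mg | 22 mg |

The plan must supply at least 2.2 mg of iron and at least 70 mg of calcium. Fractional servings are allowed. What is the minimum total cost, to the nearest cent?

$0.88

Compare the cost at each extreme point of the feasible region.
salmon only: max(2.2/0.9, 70/13) = 5.385 servings → $14.00.
carrots only: max(2.2/0.5, 70/46) = 4.4 servings → $0.88.
avocado only: max(2.2/0.4, 70/22) = 5.5 servings → $8.53.
salmon + carrots with both tight: 1.897 servings and 0.9857 servings → $5.13.
salmon + avocado with both tight: 1.397 servings and 2.356 servings → $7.28.
carrots + avocado: intersection lies outside the first quadrant.
Cheapest feasible corner: $0.88.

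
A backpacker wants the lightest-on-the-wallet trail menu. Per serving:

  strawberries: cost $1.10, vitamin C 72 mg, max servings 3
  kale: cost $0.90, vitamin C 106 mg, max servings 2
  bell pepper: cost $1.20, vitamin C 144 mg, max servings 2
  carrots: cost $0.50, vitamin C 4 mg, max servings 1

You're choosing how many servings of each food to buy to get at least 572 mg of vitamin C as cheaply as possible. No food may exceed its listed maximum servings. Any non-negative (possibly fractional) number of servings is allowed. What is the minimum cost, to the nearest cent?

Cost per mg of vitamin C: bell pepper $0.0083, kale $0.0085, strawberries $0.0153, carrots $0.1250.
Take 2 servings of bell pepper: +288.0 mg vitamin C for $2.40 (total $2.40, still need 284.0 mg).
Take 2 servings of kale: +212.0 mg vitamin C for $1.80 (total $4.20, still need 72.0 mg).
Take 1 serving of strawberries: +72.0 mg vitamin C for $1.10 (total $5.30, still need 0.0 mg).
Filling from the cheapest source first is optimal under one linear minimum: $5.30.

$5.30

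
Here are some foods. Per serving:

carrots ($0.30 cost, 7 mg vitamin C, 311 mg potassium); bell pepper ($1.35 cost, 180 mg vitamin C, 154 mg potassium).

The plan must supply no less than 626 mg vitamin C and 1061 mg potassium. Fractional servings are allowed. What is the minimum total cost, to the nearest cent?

carrots only: max(626/7, 1061/311) = 89.43 servings → $26.83.
bell pepper only: max(626/180, 1061/154) = 6.89 servings → $9.30.
carrots + bell pepper with both tight: 1.723 servings and 3.411 servings → $5.12.
So the least-cost plan costs $5.12.

$5.12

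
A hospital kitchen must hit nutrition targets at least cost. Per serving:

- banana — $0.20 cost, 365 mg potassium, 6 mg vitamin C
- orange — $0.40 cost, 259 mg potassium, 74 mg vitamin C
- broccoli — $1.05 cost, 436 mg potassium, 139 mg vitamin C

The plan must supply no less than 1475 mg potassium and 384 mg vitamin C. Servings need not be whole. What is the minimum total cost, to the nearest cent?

$2.14

A basic optimal solution has at most two foods positive. Try each food alone and each pair with both targets met exactly.
banana only: max(1475/365, 384/6) = 64 servings → $12.80.
orange only: max(1475/259, 384/74) = 5.695 servings → $2.28.
broccoli only: max(1475/436, 384/139) = 3.383 servings → $3.55.
banana + orange with both tight: 0.3808 servings and 5.158 servings → $2.14.
banana + broccoli with both tight: 0.7814 servings and 2.729 servings → $3.02.
orange + broccoli: intersection lies outside the first quadrant.
The minimum over all feasible corners is $2.14.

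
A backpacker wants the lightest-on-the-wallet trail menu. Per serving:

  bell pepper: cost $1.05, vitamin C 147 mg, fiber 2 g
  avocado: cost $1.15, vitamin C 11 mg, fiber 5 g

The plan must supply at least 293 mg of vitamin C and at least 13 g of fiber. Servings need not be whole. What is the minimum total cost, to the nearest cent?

Check every corner: each single food scaled to meet both minima, and each pair solved so both constraints bind.
bell pepper only: max(293/147, 13/2) = 6.5 servings → $6.83.
avocado only: max(293/11, 13/5) = 26.64 servings → $30.63.
bell pepper + avocado with both tight: 1.854 servings and 1.858 servings → $4.08.
Cheapest feasible corner: $4.08.

$4.08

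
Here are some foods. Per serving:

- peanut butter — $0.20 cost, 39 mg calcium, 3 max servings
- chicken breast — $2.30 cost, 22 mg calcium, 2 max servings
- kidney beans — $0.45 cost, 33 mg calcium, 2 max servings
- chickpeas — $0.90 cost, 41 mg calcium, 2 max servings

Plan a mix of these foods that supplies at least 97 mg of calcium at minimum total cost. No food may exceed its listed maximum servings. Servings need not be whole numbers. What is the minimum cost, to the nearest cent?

$0.50

Cost per mg of calcium: peanut butter $0.0051, kidney beans $0.0136, chickpeas $0.0220, chicken breast $0.1045.
Take 2.487 servings of peanut butter: +97.0 mg calcium for $0.50 (total $0.50, still need 0.0 mg).
Greedy by cheapest-per-mg is optimal for a single linear constraint, so the minimum cost is $0.50.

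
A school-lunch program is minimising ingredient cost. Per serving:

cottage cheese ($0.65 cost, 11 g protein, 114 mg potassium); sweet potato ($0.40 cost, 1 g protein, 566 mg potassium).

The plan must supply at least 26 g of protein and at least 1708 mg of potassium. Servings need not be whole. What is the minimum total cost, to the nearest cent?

$2.42

cottage cheese only: max(26/11, 1708/114) = 14.98 servings → $9.74.
sweet potato only: max(26/1, 1708/566) = 26 servings → $10.40.
cottage cheese + sweet potato with both tight: 2.128 servings and 2.589 servings → $2.42.
So the least-cost plan costs $2.42.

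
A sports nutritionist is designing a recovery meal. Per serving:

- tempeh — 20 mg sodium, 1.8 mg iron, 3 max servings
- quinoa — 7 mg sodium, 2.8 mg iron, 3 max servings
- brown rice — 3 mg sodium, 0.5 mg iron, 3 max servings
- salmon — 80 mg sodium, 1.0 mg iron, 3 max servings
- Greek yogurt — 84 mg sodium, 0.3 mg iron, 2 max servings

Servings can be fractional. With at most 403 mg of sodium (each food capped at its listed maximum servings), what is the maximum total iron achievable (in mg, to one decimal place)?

18.6 mg

Iron per mg sodium: quinoa 0.4, brown rice 0.1667, tempeh 0.09, salmon 0.0125, Greek yogurt 0.003571.
Take 3 servings of quinoa: uses 21 mg sodium, +8.4 mg iron (running total 8.4 mg).
Take 3 servings of brown rice: uses 9 mg sodium, +1.5 mg iron (running total 9.9 mg).
Take 3 servings of tempeh: uses 60 mg sodium, +5.4 mg iron (running total 15.3 mg).
Take 3 servings of salmon: uses 240 mg sodium, +3.0 mg iron (running total 18.3 mg).
Take 0.869 servings of Greek yogurt: uses 73 mg sodium, +0.3 mg iron (running total 18.6 mg).
Greedy by best ratio exhausts the sodium allowance optimally: 18.6 mg.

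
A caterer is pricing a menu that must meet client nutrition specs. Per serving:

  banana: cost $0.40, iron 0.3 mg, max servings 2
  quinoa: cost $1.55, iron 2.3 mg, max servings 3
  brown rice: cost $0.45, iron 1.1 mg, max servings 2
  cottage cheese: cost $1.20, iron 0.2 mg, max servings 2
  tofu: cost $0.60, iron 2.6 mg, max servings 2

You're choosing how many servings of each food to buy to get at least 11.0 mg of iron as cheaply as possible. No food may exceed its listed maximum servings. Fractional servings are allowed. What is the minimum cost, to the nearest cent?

$4.53

Cost per mg of iron: tofu $0.2308, brown rice $0.4091, quinoa $0.6739, banana $1.3333, cottage cheese $6.0000.
Take 2 servings of tofu: +5.2 mg iron for $1.20 (total $1.20, still need 5.8 mg).
Take 2 servings of brown rice: +2.2 mg iron for $0.90 (total $2.10, still need 3.6 mg).
Take 1.565 servings of quinoa: +3.6 mg iron for $2.43 (total $4.53, still need 0.0 mg).
Filling from the cheapest source first is optimal under one linear minimum: $4.53.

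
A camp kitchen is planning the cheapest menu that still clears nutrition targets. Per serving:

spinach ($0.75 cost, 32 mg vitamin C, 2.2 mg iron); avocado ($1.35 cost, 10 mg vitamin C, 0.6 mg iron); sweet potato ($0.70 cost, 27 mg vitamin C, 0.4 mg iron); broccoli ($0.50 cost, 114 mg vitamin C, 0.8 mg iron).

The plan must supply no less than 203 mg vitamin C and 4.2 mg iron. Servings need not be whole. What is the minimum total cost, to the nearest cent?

$1.75

The cheapest plan sits at a corner of the feasible region — with two constraints it uses at most two foods.
spinach only: max(203/32, 4.2/2.2) = 6.344 servings → $4.76.
avocado only: max(203/10, 4.2/0.6) = 20.3 servings → $27.41.
sweet potato only: max(203/27, 4.2/0.4) = 10.5 servings → $7.35.
broccoli only: max(203/114, 4.2/0.8) = 5.25 servings → $2.62.
spinach + avocado: intersection lies outside the first quadrant.
spinach + sweet potato with both tight: 0.691 servings and 6.7 servings → $5.21.
spinach + broccoli with both tight: 1.405 servings and 1.386 servings → $1.75.
avocado + sweet potato with both tight: 2.639 servings and 6.541 servings → $8.14.
avocado + broccoli with both tight: 5.238 servings and 1.321 servings → $7.73.
sweet potato + broccoli with both targets exact would need a negative amount; discard.
The minimum over all feasible corners is $1.75.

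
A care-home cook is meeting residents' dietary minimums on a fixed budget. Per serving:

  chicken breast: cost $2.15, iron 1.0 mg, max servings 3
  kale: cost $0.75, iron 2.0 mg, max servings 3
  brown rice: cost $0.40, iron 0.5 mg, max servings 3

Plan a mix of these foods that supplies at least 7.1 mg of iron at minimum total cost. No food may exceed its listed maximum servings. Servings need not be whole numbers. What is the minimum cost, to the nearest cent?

Cost per mg of iron: kale $0.3750, brown rice $0.8000, chicken breast $2.1500.
Take 3 servings of kale: +6.0 mg iron for $2.25 (total $2.25, still need 1.1 mg).
Take 2.2 servings of brown rice: +1.1 mg iron for $0.88 (total $3.13, still need 0.0 mg).
Greedy by cheapest-per-mg is optimal for a single linear constraint, so the minimum cost is $3.13.

$3.13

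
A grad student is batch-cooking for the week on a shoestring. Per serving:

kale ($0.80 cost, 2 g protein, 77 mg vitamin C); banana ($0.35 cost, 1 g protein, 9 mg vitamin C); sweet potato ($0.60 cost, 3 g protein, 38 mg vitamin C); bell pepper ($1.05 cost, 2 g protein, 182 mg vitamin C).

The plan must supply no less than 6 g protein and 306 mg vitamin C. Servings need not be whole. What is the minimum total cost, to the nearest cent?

$2.15

At the optimum either one food covers both requirements or two foods hit both targets exactly; no other combination can be cheaper.
kale only: max(6/2, 306/77) = 3.974 servings → $3.18.
banana only: max(6/1, 306/9) = 34 servings → $11.90.
sweet potato only: max(6/3, 306/38) = 8.053 servings → $4.83.
bell pepper only: max(6/2, 306/182) = 3 servings → $3.15.
kale + banana with both targets exact would need a negative amount; discard.
kale + sweet potato: the both-tight solution has a negative serving — not a feasible corner.
kale + bell pepper with both tight: 2.286 servings and 0.7143 servings → $2.58.
banana + sweet potato: intersection lies outside the first quadrant.
banana + bell pepper with both tight: 2.927 servings and 1.537 servings → $2.64.
sweet potato + bell pepper with both tight: 1.021 servings and 1.468 servings → $2.15.
So the least-cost plan costs $2.15.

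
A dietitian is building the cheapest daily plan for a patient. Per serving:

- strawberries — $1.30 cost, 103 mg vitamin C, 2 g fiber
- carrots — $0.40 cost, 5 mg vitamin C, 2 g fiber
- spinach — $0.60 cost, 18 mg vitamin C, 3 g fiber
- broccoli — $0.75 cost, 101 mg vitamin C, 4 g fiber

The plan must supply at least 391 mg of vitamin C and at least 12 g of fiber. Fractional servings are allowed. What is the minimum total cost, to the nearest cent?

$2.90

This is a tiny linear program; its minimum lies at a vertex of the feasible set. List the vertices and price them.
strawberries only: max(391/103, 12/2) = 6 servings → $7.80.
carrots only: max(391/5, 12/2) = 78.2 servings → $31.28.
spinach only: max(391/18, 12/3) = 21.72 servings → $13.03.
broccoli only: max(391/101, 12/4) = 3.871 servings → $2.90.
strawberries + carrots with both tight: 3.684 servings and 2.316 servings → $5.72.
strawberries + spinach with both tight: 3.505 servings and 1.663 servings → $5.55.
strawberries + broccoli with both tight: 1.676 servings and 2.162 servings → $3.80.
carrots + spinach: the both-tight solution has a negative serving — not a feasible corner.
carrots + broccoli with both targets exact would need a negative amount; discard.
spinach + broccoli: intersection lies outside the first quadrant.
Cheapest feasible corner: $2.90.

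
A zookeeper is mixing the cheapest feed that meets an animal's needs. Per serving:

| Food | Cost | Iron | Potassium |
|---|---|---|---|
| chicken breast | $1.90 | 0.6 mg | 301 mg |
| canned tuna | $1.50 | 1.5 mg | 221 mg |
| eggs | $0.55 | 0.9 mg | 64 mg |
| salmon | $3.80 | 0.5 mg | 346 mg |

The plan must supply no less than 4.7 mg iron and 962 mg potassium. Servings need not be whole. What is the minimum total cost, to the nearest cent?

$6.35

Check every corner: each single food scaled to meet both minima, and each pair solved so both constraints bind.
chicken breast only: max(4.7/0.6, 962/301) = 7.833 servings → $14.88.
canned tuna only: max(4.7/1.5, 962/221) = 4.353 servings → $6.53.
eggs only: max(4.7/0.9, 962/64) = 15.03 servings → $8.27.
salmon only: max(4.7/0.5, 962/346) = 9.4 servings → $35.72.
chicken breast + canned tuna with both tight: 1.268 servings and 2.626 servings → $6.35.
chicken breast + eggs with both tight: 2.43 servings and 3.602 servings → $6.60.
chicken breast + salmon with both targets exact would need a negative amount; discard.
canned tuna + eggs with both targets exact would need a negative amount; discard.
canned tuna + salmon with both tight: 2.803 servings and 0.9897 servings → $7.97.
eggs + salmon with both tight: 4.099 servings and 2.022 servings → $9.94.
So the least-cost plan costs $6.35.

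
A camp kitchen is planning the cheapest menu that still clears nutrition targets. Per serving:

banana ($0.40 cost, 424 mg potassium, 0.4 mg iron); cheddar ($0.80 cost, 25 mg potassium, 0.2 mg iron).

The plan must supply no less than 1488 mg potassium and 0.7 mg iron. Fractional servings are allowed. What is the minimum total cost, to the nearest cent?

At the optimum either one food covers both requirements or two foods hit both targets exactly; no other combination can be cheaper.
banana only: max(1488/424, 0.7/0.4) = 3.509 servings → $1.40.
cheddar only: max(1488/25, 0.7/0.2) = 59.52 servings → $47.62.
banana + cheddar: intersection lies outside the first quadrant.
So the least-cost plan costs $1.40.

$1.40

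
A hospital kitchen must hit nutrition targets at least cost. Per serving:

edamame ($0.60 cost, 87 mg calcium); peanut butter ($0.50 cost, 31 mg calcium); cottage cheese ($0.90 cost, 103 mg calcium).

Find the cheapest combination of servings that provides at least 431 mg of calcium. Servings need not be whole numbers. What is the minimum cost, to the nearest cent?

$2.97

Cost per mg of calcium: edamame $0.0069, cottage cheese $0.0087, peanut butter $0.0161.
With no serving limits, use only edamame: 431 mg / 87 mg = 4.954 servings × $0.60 = $2.97.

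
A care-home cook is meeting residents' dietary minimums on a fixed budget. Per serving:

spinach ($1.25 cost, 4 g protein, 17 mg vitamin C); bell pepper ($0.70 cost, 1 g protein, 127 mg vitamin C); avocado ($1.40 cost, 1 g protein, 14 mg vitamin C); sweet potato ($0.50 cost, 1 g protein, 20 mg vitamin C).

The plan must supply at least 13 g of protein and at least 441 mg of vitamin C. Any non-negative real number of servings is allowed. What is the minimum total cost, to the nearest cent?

At the optimum either one food covers both requirements or two foods hit both targets exactly; no other combination can be cheaper.
spinach only: max(13/4, 441/17) = 25.94 servings → $32.43.
bell pepper only: max(13/1, 441/127) = 13 servings → $9.10.
avocado only: max(13/1, 441/14) = 31.5 servings → $44.10.
sweet potato only: max(13/1, 441/20) = 22.05 servings → $11.03.
spinach + bell pepper with both tight: 2.464 servings and 3.143 servings → $5.28.
spinach + avocado: intersection lies outside the first quadrant.
spinach + sweet potato with both targets exact would need a negative amount; discard.
bell pepper + avocado with both tight: 2.292 servings and 10.71 servings → $16.60.
bell pepper + sweet potato with both tight: 1.692 servings and 11.31 servings → $6.84.
avocado + sweet potato: the both-tight solution has a negative serving — not a feasible corner.
So the least-cost plan costs $5.28.

$5.28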